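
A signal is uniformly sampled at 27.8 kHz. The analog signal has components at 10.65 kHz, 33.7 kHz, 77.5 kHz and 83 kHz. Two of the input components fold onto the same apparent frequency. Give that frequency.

5.9 kHz

fs/2 = 13.9 kHz.
10.65 kHz ≤ fs/2 = 13.9 kHz, passes unchanged.
33.7 kHz mod fs = 5.9 kHz.
5.9 kHz ≤ fs/2 = 13.9 kHz, appears at 5.9 kHz.
77.5 kHz mod fs = 21.9 kHz.
21.9 kHz > fs/2 = 13.9 kHz, folds to fs − 21.9 kHz = 5.9 kHz.
83 kHz mod fs = 27.4 kHz.
27.4 kHz > fs/2 = 13.9 kHz, folds to fs − 27.4 kHz = 0.4 kHz.
33.7 kHz and 77.5 kHz both map to 5.9 kHz.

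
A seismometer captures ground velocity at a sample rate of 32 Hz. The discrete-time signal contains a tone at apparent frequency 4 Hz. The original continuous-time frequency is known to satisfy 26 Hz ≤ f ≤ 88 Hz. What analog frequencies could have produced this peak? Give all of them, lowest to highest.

Frequencies that alias to 4 Hz are k·fs ± 4 Hz for integer k ≥ 0.
k=0: 4 Hz.
k=1: 28 Hz, 36 Hz.
k=2: 60 Hz, 68 Hz.
k=3: 92 Hz, 100 Hz.
Within [26 Hz, 88 Hz]: 28 Hz, 36 Hz, 60 Hz, 68 Hz.

28 Hz, 36 Hz, 60 Hz, 68 Hz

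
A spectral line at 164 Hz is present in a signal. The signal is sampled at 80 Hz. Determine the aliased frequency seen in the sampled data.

164 Hz mod fs = 4 Hz.
4 Hz ≤ fs/2 = 40 Hz, appears at 4 Hz.

4 Hz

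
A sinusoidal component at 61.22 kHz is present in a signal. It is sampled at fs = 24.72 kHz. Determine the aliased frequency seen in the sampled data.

11.78 kHz

61.22 kHz mod fs = 11.78 kHz.
11.78 kHz ≤ fs/2 = 12.36 kHz, appears at 11.78 kHz.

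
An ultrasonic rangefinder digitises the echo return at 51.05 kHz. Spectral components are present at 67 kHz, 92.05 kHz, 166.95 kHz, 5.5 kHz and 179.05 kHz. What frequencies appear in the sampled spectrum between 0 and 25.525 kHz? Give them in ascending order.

fs/2 = 25.525 kHz.
67 kHz mod fs = 15.95 kHz.
15.95 kHz ≤ fs/2 = 25.525 kHz, appears at 15.95 kHz.
92.05 kHz mod fs = 41 kHz.
41 kHz > fs/2 = 25.525 kHz, folds to fs − 41 kHz = 10.05 kHz.
166.95 kHz mod fs = 13.8 kHz.
13.8 kHz ≤ fs/2 = 25.525 kHz, appears at 13.8 kHz.
5.5 kHz ≤ fs/2 = 25.525 kHz, passes unchanged.
179.05 kHz mod fs = 25.9 kHz.
25.9 kHz > fs/2 = 25.525 kHz, folds to fs − 25.9 kHz = 25.15 kHz.
Distinct values: {5.5 kHz, 10.05 kHz, 13.8 kHz, 15.95 kHz, 25.15 kHz}.

5.5 kHz, 10.05 kHz, 13.8 kHz, 15.95 kHz, 25.15 kHz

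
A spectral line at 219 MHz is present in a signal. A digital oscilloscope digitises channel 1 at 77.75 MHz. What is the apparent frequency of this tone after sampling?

14.25 MHz

219 MHz mod fs = 63.5 MHz.
63.5 MHz > fs/2 = 38.875 MHz, folds to fs − 63.5 MHz = 14.25 MHz.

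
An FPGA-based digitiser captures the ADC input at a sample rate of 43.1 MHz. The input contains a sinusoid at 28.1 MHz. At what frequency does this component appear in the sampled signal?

28.1 MHz > fs/2 = 21.55 MHz, folds to fs − 28.1 MHz = 15 MHz.

15 MHz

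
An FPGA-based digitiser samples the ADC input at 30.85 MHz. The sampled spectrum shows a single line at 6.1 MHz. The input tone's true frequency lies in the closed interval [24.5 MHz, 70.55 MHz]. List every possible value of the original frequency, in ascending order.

Frequencies that alias to 6.1 MHz are k·fs ± 6.1 MHz for integer k ≥ 0.
k=0: 6.1 MHz.
k=1: 24.75 MHz, 36.95 MHz.
k=2: 55.6 MHz, 67.8 MHz.
k=3: 86.45 MHz, 98.65 MHz.
Within [24.5 MHz, 70.55 MHz]: 24.75 MHz, 36.95 MHz, 55.6 MHz, 67.8 MHz.

24.75 MHz, 36.95 MHz, 55.6 MHz, 67.8 MHz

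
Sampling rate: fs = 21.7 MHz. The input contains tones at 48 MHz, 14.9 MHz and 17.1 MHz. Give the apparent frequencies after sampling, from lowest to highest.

4.6 MHz, 6.8 MHz

fs/2 = 10.85 MHz.
48 MHz mod fs = 4.6 MHz.
4.6 MHz ≤ fs/2 = 10.85 MHz, appears at 4.6 MHz.
14.9 MHz > fs/2 = 10.85 MHz, folds to fs − 14.9 MHz = 6.8 MHz.
17.1 MHz > fs/2 = 10.85 MHz, folds to fs − 17.1 MHz = 4.6 MHz.
Distinct values: {4.6 MHz, 6.8 MHz}.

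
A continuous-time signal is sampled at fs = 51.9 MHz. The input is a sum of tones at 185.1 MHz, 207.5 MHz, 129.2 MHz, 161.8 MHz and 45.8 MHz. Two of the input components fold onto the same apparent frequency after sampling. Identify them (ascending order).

45.8 MHz, 161.8 MHz

fs/2 = 25.95 MHz.
185.1 MHz mod fs = 29.4 MHz.
29.4 MHz > fs/2 = 25.95 MHz, folds to fs − 29.4 MHz = 22.5 MHz.
207.5 MHz mod fs = 51.8 MHz.
51.8 MHz > fs/2 = 25.95 MHz, folds to fs − 51.8 MHz = 0.1 MHz.
129.2 MHz mod fs = 25.4 MHz.
25.4 MHz ≤ fs/2 = 25.95 MHz, appears at 25.4 MHz.
161.8 MHz mod fs = 6.1 MHz.
6.1 MHz ≤ fs/2 = 25.95 MHz, appears at 6.1 MHz.
45.8 MHz > fs/2 = 25.95 MHz, folds to fs − 45.8 MHz = 6.1 MHz.
45.8 MHz and 161.8 MHz both map to 6.1 MHz.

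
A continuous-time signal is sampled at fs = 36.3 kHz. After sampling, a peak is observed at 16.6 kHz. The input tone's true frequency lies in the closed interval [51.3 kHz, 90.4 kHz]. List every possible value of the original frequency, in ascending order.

Frequencies that alias to 16.6 kHz are k·fs ± 16.6 kHz for integer k ≥ 0.
k=0: 16.6 kHz.
k=1: 19.7 kHz, 52.9 kHz.
k=2: 56 kHz, 89.2 kHz.
k=3: 92.3 kHz, 125.5 kHz.
Within [51.3 kHz, 90.4 kHz]: 52.9 kHz, 56 kHz, 89.2 kHz.

52.9 kHz, 56 kHz, 89.2 kHz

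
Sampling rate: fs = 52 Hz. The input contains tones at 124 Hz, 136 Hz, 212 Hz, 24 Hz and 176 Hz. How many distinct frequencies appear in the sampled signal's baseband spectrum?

3

fs/2 = 26 Hz.
124 Hz mod fs = 20 Hz.
20 Hz ≤ fs/2 = 26 Hz, appears at 20 Hz.
136 Hz mod fs = 32 Hz.
32 Hz > fs/2 = 26 Hz, folds to fs − 32 Hz = 20 Hz.
212 Hz mod fs = 4 Hz.
4 Hz ≤ fs/2 = 26 Hz, appears at 4 Hz.
24 Hz ≤ fs/2 = 26 Hz, passes unchanged.
176 Hz mod fs = 20 Hz.
20 Hz ≤ fs/2 = 26 Hz, appears at 20 Hz.
Distinct values: {4 Hz, 20 Hz, 24 Hz} → 3.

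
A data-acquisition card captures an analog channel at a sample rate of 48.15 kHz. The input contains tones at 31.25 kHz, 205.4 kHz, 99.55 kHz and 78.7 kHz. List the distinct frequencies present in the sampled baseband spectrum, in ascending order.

fs/2 = 24.075 kHz.
31.25 kHz > fs/2 = 24.075 kHz, folds to fs − 31.25 kHz = 16.9 kHz.
205.4 kHz mod fs = 12.8 kHz.
12.8 kHz ≤ fs/2 = 24.075 kHz, appears at 12.8 kHz.
99.55 kHz mod fs = 3.25 kHz.
3.25 kHz ≤ fs/2 = 24.075 kHz, appears at 3.25 kHz.
78.7 kHz mod fs = 30.55 kHz.
30.55 kHz > fs/2 = 24.075 kHz, folds to fs − 30.55 kHz = 17.6 kHz.
Distinct values: {3.25 kHz, 12.8 kHz, 16.9 kHz, 17.6 kHz}.

3.25 kHz, 12.8 kHz, 16.9 kHz, 17.6 kHz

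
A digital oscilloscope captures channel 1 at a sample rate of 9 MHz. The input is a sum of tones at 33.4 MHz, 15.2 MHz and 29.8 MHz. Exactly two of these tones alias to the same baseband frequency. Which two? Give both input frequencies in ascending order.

15.2 MHz, 29.8 MHz

fs/2 = 4.5 MHz.
33.4 MHz mod fs = 6.4 MHz.
6.4 MHz > fs/2 = 4.5 MHz, folds to fs − 6.4 MHz = 2.6 MHz.
15.2 MHz mod fs = 6.2 MHz.
6.2 MHz > fs/2 = 4.5 MHz, folds to fs − 6.2 MHz = 2.8 MHz.
29.8 MHz mod fs = 2.8 MHz.
2.8 MHz ≤ fs/2 = 4.5 MHz, appears at 2.8 MHz.
15.2 MHz and 29.8 MHz both map to 2.8 MHz.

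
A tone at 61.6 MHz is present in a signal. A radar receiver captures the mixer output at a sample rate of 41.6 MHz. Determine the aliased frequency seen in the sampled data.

61.6 MHz mod fs = 20 MHz.
20 MHz ≤ fs/2 = 20.8 MHz, appears at 20 MHz.

20 MHz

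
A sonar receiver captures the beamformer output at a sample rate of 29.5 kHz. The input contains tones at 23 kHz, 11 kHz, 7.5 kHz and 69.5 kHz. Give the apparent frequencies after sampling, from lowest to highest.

fs/2 = 14.75 kHz.
23 kHz > fs/2 = 14.75 kHz, folds to fs − 23 kHz = 6.5 kHz.
11 kHz ≤ fs/2 = 14.75 kHz, passes unchanged.
7.5 kHz ≤ fs/2 = 14.75 kHz, passes unchanged.
69.5 kHz mod fs = 10.5 kHz.
10.5 kHz ≤ fs/2 = 14.75 kHz, appears at 10.5 kHz.
Distinct values: {6.5 kHz, 7.5 kHz, 10.5 kHz, 11 kHz}.

6.5 kHz, 7.5 kHz, 10.5 kHz, 11 kHz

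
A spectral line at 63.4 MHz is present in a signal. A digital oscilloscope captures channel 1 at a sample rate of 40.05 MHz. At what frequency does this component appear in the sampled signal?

16.7 MHz

63.4 MHz mod fs = 23.35 MHz.
23.35 MHz > fs/2 = 20.025 MHz, folds to fs − 23.35 MHz = 16.7 MHz.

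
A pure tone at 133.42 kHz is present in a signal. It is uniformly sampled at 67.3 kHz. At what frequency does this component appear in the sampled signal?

1.18 kHz

133.42 kHz mod fs = 66.12 kHz.
66.12 kHz > fs/2 = 33.65 kHz, folds to fs − 66.12 kHz = 1.18 kHz.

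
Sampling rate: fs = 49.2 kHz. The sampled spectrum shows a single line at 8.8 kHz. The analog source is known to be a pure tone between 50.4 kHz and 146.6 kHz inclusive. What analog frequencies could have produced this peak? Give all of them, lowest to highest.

58 kHz, 89.6 kHz, 107.2 kHz, 138.8 kHz

Frequencies that alias to 8.8 kHz are k·fs ± 8.8 kHz for integer k ≥ 0.
k=0: 8.8 kHz.
k=1: 40.4 kHz, 58 kHz.
k=2: 89.6 kHz, 107.2 kHz.
k=3: 138.8 kHz, 156.4 kHz.
k=4: 188 kHz, 205.6 kHz.
Within [50.4 kHz, 146.6 kHz]: 58 kHz, 89.6 kHz, 107.2 kHz, 138.8 kHz.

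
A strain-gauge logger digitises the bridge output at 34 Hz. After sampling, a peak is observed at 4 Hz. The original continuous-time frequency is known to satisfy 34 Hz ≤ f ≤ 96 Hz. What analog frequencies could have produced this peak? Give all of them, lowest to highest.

38 Hz, 64 Hz, 72 Hz

Frequencies that alias to 4 Hz are k·fs ± 4 Hz for integer k ≥ 0.
k=0: 4 Hz.
k=1: 30 Hz, 38 Hz.
k=2: 64 Hz, 72 Hz.
k=3: 98 Hz, 106 Hz.
Within [34 Hz, 96 Hz]: 38 Hz, 64 Hz, 72 Hz.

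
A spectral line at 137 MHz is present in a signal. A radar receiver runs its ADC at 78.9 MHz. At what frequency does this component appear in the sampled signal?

20.8 MHz

137 MHz mod fs = 58.1 MHz.
58.1 MHz > fs/2 = 39.45 MHz, folds to fs − 58.1 MHz = 20.8 MHz.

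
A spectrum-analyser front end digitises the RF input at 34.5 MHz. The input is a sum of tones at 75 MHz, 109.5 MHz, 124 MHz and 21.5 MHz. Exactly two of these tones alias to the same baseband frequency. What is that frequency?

6 MHz

fs/2 = 17.25 MHz.
75 MHz mod fs = 6 MHz.
6 MHz ≤ fs/2 = 17.25 MHz, appears at 6 MHz.
109.5 MHz mod fs = 6 MHz.
6 MHz ≤ fs/2 = 17.25 MHz, appears at 6 MHz.
124 MHz mod fs = 20.5 MHz.
20.5 MHz > fs/2 = 17.25 MHz, folds to fs − 20.5 MHz = 14 MHz.
21.5 MHz > fs/2 = 17.25 MHz, folds to fs − 21.5 MHz = 13 MHz.
75 MHz and 109.5 MHz both map to 6 MHz.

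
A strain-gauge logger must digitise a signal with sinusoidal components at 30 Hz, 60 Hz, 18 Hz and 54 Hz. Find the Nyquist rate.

120 Hz

Highest-frequency component: 60 Hz.
Nyquist rate = 2 × 60 Hz = 120 Hz.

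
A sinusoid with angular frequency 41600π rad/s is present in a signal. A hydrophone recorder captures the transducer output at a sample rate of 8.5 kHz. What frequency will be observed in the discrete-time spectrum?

ω = 41600π rad/s → f = ω/(2π) = 20800 Hz = 20.8 kHz.
20.8 kHz mod fs = 3.8 kHz.
3.8 kHz ≤ fs/2 = 4.25 kHz, appears at 3.8 kHz.

3.8 kHz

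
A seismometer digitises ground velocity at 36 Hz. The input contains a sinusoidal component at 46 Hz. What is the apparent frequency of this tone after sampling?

10 Hz

46 Hz mod fs = 10 Hz.
10 Hz ≤ fs/2 = 18 Hz, appears at 10 Hz.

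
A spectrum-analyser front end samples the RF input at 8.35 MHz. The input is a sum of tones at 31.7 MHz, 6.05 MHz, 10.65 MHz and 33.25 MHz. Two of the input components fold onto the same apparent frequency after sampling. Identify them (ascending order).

6.05 MHz, 10.65 MHz

fs/2 = 4.175 MHz.
31.7 MHz mod fs = 6.65 MHz.
6.65 MHz > fs/2 = 4.175 MHz, folds to fs − 6.65 MHz = 1.7 MHz.
6.05 MHz > fs/2 = 4.175 MHz, folds to fs − 6.05 MHz = 2.3 MHz.
10.65 MHz mod fs = 2.3 MHz.
2.3 MHz ≤ fs/2 = 4.175 MHz, appears at 2.3 MHz.
33.25 MHz mod fs = 8.2 MHz.
8.2 MHz > fs/2 = 4.175 MHz, folds to fs − 8.2 MHz = 0.15 MHz.
6.05 MHz and 10.65 MHz both map to 2.3 MHz.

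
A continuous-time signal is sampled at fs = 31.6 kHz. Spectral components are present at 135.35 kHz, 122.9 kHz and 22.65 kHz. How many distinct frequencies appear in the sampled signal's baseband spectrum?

fs/2 = 15.8 kHz.
135.35 kHz mod fs = 8.95 kHz.
8.95 kHz ≤ fs/2 = 15.8 kHz, appears at 8.95 kHz.
122.9 kHz mod fs = 28.1 kHz.
28.1 kHz > fs/2 = 15.8 kHz, folds to fs − 28.1 kHz = 3.5 kHz.
22.65 kHz > fs/2 = 15.8 kHz, folds to fs − 22.65 kHz = 8.95 kHz.
Distinct values: {3.5 kHz, 8.95 kHz} → 2.

2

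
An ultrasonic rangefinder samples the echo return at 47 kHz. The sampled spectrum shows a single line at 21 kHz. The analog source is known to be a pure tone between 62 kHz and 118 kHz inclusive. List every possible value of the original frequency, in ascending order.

Frequencies that alias to 21 kHz are k·fs ± 21 kHz for integer k ≥ 0.
k=0: 21 kHz.
k=1: 26 kHz, 68 kHz.
k=2: 73 kHz, 115 kHz.
k=3: 120 kHz, 162 kHz.
Within [62 kHz, 118 kHz]: 68 kHz, 73 kHz, 115 kHz.

68 kHz, 73 kHz, 115 kHz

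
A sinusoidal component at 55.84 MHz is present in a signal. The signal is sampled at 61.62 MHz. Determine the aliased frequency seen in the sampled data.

55.84 MHz > fs/2 = 30.81 MHz, folds to fs − 55.84 MHz = 5.78 MHz.

5.78 MHz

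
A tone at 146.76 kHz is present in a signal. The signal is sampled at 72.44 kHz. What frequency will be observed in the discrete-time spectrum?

146.76 kHz mod fs = 1.88 kHz.
1.88 kHz ≤ fs/2 = 36.22 kHz, appears at 1.88 kHz.

1.88 kHz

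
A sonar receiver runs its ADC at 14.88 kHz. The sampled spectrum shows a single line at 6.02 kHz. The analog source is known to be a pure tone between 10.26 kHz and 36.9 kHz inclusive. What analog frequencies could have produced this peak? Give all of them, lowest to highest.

Frequencies that alias to 6.02 kHz are k·fs ± 6.02 kHz for integer k ≥ 0.
k=0: 6.02 kHz.
k=1: 8.86 kHz, 20.9 kHz.
k=2: 23.74 kHz, 35.78 kHz.
k=3: 38.62 kHz, 50.66 kHz.
Within [10.26 kHz, 36.9 kHz]: 20.9 kHz, 23.74 kHz, 35.78 kHz.

20.9 kHz, 23.74 kHz, 35.78 kHz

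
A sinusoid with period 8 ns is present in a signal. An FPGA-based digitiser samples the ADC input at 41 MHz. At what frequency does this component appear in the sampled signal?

T = 8 ns → f = 1/T = 125 MHz.
125 MHz mod fs = 2 MHz.
2 MHz ≤ fs/2 = 20.5 MHz, appears at 2 MHz.

2 MHz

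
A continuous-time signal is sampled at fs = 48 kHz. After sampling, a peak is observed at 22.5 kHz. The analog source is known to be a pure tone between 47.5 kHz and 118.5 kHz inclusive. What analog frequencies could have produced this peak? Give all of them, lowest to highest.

Frequencies that alias to 22.5 kHz are k·fs ± 22.5 kHz for integer k ≥ 0.
k=0: 22.5 kHz.
k=1: 25.5 kHz, 70.5 kHz.
k=2: 73.5 kHz, 118.5 kHz.
k=3: 121.5 kHz, 166.5 kHz.
Within [47.5 kHz, 118.5 kHz]: 70.5 kHz, 73.5 kHz, 118.5 kHz.

70.5 kHz, 73.5 kHz, 118.5 kHz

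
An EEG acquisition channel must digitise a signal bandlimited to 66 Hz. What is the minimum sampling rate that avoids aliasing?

132 Hz

Nyquist rate = 2 × 66 Hz = 132 Hz.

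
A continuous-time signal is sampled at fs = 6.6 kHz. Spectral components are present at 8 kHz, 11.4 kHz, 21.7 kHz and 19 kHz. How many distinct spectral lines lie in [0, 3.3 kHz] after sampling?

fs/2 = 3.3 kHz.
8 kHz mod fs = 1.4 kHz.
1.4 kHz ≤ fs/2 = 3.3 kHz, appears at 1.4 kHz.
11.4 kHz mod fs = 4.8 kHz.
4.8 kHz > fs/2 = 3.3 kHz, folds to fs − 4.8 kHz = 1.8 kHz.
21.7 kHz mod fs = 1.9 kHz.
1.9 kHz ≤ fs/2 = 3.3 kHz, appears at 1.9 kHz.
19 kHz mod fs = 5.8 kHz.
5.8 kHz > fs/2 = 3.3 kHz, folds to fs − 5.8 kHz = 0.8 kHz.
Distinct values: {0.8 kHz, 1.4 kHz, 1.8 kHz, 1.9 kHz} → 4.

4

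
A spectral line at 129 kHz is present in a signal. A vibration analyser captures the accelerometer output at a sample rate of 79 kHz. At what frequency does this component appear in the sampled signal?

129 kHz mod fs = 50 kHz.
50 kHz > fs/2 = 39.5 kHz, folds to fs − 50 kHz = 29 kHz.

29 kHz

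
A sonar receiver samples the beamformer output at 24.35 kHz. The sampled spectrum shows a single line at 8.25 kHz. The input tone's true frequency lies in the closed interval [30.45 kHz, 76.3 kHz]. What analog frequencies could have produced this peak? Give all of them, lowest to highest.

Frequencies that alias to 8.25 kHz are k·fs ± 8.25 kHz for integer k ≥ 0.
k=0: 8.25 kHz.
k=1: 16.1 kHz, 32.6 kHz.
k=2: 40.45 kHz, 56.95 kHz.
k=3: 64.8 kHz, 81.3 kHz.
k=4: 89.15 kHz, 105.65 kHz.
Within [30.45 kHz, 76.3 kHz]: 32.6 kHz, 40.45 kHz, 56.95 kHz, 64.8 kHz.

32.6 kHz, 40.45 kHz, 56.95 kHz, 64.8 kHz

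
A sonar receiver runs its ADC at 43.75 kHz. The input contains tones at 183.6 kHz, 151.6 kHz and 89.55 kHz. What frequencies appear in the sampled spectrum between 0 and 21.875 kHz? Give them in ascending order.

fs/2 = 21.875 kHz.
183.6 kHz mod fs = 8.6 kHz.
8.6 kHz ≤ fs/2 = 21.875 kHz, appears at 8.6 kHz.
151.6 kHz mod fs = 20.35 kHz.
20.35 kHz ≤ fs/2 = 21.875 kHz, appears at 20.35 kHz.
89.55 kHz mod fs = 2.05 kHz.
2.05 kHz ≤ fs/2 = 21.875 kHz, appears at 2.05 kHz.
Distinct values: {2.05 kHz, 8.6 kHz, 20.35 kHz}.

2.05 kHz, 8.6 kHz, 20.35 kHz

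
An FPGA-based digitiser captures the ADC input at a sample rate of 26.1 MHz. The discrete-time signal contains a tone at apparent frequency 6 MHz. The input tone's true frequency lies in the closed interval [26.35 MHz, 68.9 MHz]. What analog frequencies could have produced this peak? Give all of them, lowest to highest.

Frequencies that alias to 6 MHz are k·fs ± 6 MHz for integer k ≥ 0.
k=0: 6 MHz.
k=1: 20.1 MHz, 32.1 MHz.
k=2: 46.2 MHz, 58.2 MHz.
k=3: 72.3 MHz, 84.3 MHz.
Within [26.35 MHz, 68.9 MHz]: 32.1 MHz, 46.2 MHz, 58.2 MHz.

32.1 MHz, 46.2 MHz, 58.2 MHz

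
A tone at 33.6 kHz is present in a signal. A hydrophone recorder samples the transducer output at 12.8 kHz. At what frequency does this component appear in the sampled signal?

33.6 kHz mod fs = 8 kHz.
8 kHz > fs/2 = 6.4 kHz, folds to fs − 8 kHz = 4.8 kHz.

4.8 kHz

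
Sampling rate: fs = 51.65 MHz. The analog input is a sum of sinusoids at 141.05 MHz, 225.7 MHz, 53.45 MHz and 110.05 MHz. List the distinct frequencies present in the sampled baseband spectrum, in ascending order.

fs/2 = 25.825 MHz.
141.05 MHz mod fs = 37.75 MHz.
37.75 MHz > fs/2 = 25.825 MHz, folds to fs − 37.75 MHz = 13.9 MHz.
225.7 MHz mod fs = 19.1 MHz.
19.1 MHz ≤ fs/2 = 25.825 MHz, appears at 19.1 MHz.
53.45 MHz mod fs = 1.8 MHz.
1.8 MHz ≤ fs/2 = 25.825 MHz, appears at 1.8 MHz.
110.05 MHz mod fs = 6.75 MHz.
6.75 MHz ≤ fs/2 = 25.825 MHz, appears at 6.75 MHz.
Distinct values: {1.8 MHz, 6.75 MHz, 13.9 MHz, 19.1 MHz}.

1.8 MHz, 6.75 MHz, 13.9 MHz, 19.1 MHz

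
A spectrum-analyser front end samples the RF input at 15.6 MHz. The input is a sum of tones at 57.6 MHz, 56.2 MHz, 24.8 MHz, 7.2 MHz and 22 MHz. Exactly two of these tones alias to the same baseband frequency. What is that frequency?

fs/2 = 7.8 MHz.
57.6 MHz mod fs = 10.8 MHz.
10.8 MHz > fs/2 = 7.8 MHz, folds to fs − 10.8 MHz = 4.8 MHz.
56.2 MHz mod fs = 9.4 MHz.
9.4 MHz > fs/2 = 7.8 MHz, folds to fs − 9.4 MHz = 6.2 MHz.
24.8 MHz mod fs = 9.2 MHz.
9.2 MHz > fs/2 = 7.8 MHz, folds to fs − 9.2 MHz = 6.4 MHz.
7.2 MHz ≤ fs/2 = 7.8 MHz, passes unchanged.
22 MHz mod fs = 6.4 MHz.
6.4 MHz ≤ fs/2 = 7.8 MHz, appears at 6.4 MHz.
22 MHz and 24.8 MHz both map to 6.4 MHz.

6.4 MHz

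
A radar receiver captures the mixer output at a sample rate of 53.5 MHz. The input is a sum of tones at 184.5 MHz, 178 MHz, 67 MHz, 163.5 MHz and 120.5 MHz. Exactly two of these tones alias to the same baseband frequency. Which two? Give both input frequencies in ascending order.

67 MHz, 120.5 MHz

fs/2 = 26.75 MHz.
184.5 MHz mod fs = 24 MHz.
24 MHz ≤ fs/2 = 26.75 MHz, appears at 24 MHz.
178 MHz mod fs = 17.5 MHz.
17.5 MHz ≤ fs/2 = 26.75 MHz, appears at 17.5 MHz.
67 MHz mod fs = 13.5 MHz.
13.5 MHz ≤ fs/2 = 26.75 MHz, appears at 13.5 MHz.
163.5 MHz mod fs = 3 MHz.
3 MHz ≤ fs/2 = 26.75 MHz, appears at 3 MHz.
120.5 MHz mod fs = 13.5 MHz.
13.5 MHz ≤ fs/2 = 26.75 MHz, appears at 13.5 MHz.
67 MHz and 120.5 MHz both map to 13.5 MHz.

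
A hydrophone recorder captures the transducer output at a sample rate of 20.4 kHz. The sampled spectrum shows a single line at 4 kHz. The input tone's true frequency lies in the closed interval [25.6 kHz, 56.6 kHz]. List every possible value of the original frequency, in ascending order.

Frequencies that alias to 4 kHz are k·fs ± 4 kHz for integer k ≥ 0.
k=0: 4 kHz.
k=1: 16.4 kHz, 24.4 kHz.
k=2: 36.8 kHz, 44.8 kHz.
k=3: 57.2 kHz, 65.2 kHz.
Within [25.6 kHz, 56.6 kHz]: 36.8 kHz, 44.8 kHz.

36.8 kHz, 44.8 kHz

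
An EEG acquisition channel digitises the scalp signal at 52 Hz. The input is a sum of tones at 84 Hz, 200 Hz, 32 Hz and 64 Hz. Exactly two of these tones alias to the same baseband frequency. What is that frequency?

fs/2 = 26 Hz.
84 Hz mod fs = 32 Hz.
32 Hz > fs/2 = 26 Hz, folds to fs − 32 Hz = 20 Hz.
200 Hz mod fs = 44 Hz.
44 Hz > fs/2 = 26 Hz, folds to fs − 44 Hz = 8 Hz.
32 Hz > fs/2 = 26 Hz, folds to fs − 32 Hz = 20 Hz.
64 Hz mod fs = 12 Hz.
12 Hz ≤ fs/2 = 26 Hz, appears at 12 Hz.
32 Hz and 84 Hz both map to 20 Hz.

20 Hz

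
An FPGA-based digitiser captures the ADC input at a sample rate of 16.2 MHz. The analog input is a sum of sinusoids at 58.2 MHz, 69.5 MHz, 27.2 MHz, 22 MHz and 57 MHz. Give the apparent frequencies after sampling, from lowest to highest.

fs/2 = 8.1 MHz.
58.2 MHz mod fs = 9.6 MHz.
9.6 MHz > fs/2 = 8.1 MHz, folds to fs − 9.6 MHz = 6.6 MHz.
69.5 MHz mod fs = 4.7 MHz.
4.7 MHz ≤ fs/2 = 8.1 MHz, appears at 4.7 MHz.
27.2 MHz mod fs = 11 MHz.
11 MHz > fs/2 = 8.1 MHz, folds to fs − 11 MHz = 5.2 MHz.
22 MHz mod fs = 5.8 MHz.
5.8 MHz ≤ fs/2 = 8.1 MHz, appears at 5.8 MHz.
57 MHz mod fs = 8.4 MHz.
8.4 MHz > fs/2 = 8.1 MHz, folds to fs − 8.4 MHz = 7.8 MHz.
Distinct values: {4.7 MHz, 5.2 MHz, 5.8 MHz, 6.6 MHz, 7.8 MHz}.

4.7 MHz, 5.2 MHz, 5.8 MHz, 6.6 MHz, 7.8 MHz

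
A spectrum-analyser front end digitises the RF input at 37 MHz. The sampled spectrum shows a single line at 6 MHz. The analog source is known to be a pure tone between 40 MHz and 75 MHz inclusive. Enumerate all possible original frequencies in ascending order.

43 MHz, 68 MHz

Frequencies that alias to 6 MHz are k·fs ± 6 MHz for integer k ≥ 0.
k=0: 6 MHz.
k=1: 31 MHz, 43 MHz.
k=2: 68 MHz, 80 MHz.
k=3: 105 MHz, 117 MHz.
Within [40 MHz, 75 MHz]: 43 MHz, 68 MHz.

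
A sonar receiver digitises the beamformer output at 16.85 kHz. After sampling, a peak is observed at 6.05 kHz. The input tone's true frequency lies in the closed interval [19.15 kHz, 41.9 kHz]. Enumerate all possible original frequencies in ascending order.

Frequencies that alias to 6.05 kHz are k·fs ± 6.05 kHz for integer k ≥ 0.
k=0: 6.05 kHz.
k=1: 10.8 kHz, 22.9 kHz.
k=2: 27.65 kHz, 39.75 kHz.
k=3: 44.5 kHz, 56.6 kHz.
Within [19.15 kHz, 41.9 kHz]: 22.9 kHz, 27.65 kHz, 39.75 kHz.

22.9 kHz, 27.65 kHz, 39.75 kHz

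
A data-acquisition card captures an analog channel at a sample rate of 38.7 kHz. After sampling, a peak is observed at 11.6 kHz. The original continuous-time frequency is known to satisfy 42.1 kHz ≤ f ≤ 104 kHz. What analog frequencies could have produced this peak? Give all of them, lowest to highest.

50.3 kHz, 65.8 kHz, 89 kHz

Frequencies that alias to 11.6 kHz are k·fs ± 11.6 kHz for integer k ≥ 0.
k=0: 11.6 kHz.
k=1: 27.1 kHz, 50.3 kHz.
k=2: 65.8 kHz, 89 kHz.
k=3: 104.5 kHz, 127.7 kHz.
Within [42.1 kHz, 104 kHz]: 50.3 kHz, 65.8 kHz, 89 kHz.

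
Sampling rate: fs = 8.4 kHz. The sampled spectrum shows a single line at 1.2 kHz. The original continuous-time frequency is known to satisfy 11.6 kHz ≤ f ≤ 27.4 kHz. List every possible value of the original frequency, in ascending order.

Frequencies that alias to 1.2 kHz are k·fs ± 1.2 kHz for integer k ≥ 0.
k=0: 1.2 kHz.
k=1: 7.2 kHz, 9.6 kHz.
k=2: 15.6 kHz, 18 kHz.
k=3: 24 kHz, 26.4 kHz.
k=4: 32.4 kHz, 34.8 kHz.
Within [11.6 kHz, 27.4 kHz]: 15.6 kHz, 18 kHz, 24 kHz, 26.4 kHz.

15.6 kHz, 18 kHz, 24 kHz, 26.4 kHz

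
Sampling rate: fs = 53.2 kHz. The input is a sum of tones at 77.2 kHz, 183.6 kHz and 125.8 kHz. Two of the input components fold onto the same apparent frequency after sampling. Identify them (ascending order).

fs/2 = 26.6 kHz.
77.2 kHz mod fs = 24 kHz.
24 kHz ≤ fs/2 = 26.6 kHz, appears at 24 kHz.
183.6 kHz mod fs = 24 kHz.
24 kHz ≤ fs/2 = 26.6 kHz, appears at 24 kHz.
125.8 kHz mod fs = 19.4 kHz.
19.4 kHz ≤ fs/2 = 26.6 kHz, appears at 19.4 kHz.
77.2 kHz and 183.6 kHz both map to 24 kHz.

77.2 kHz, 183.6 kHz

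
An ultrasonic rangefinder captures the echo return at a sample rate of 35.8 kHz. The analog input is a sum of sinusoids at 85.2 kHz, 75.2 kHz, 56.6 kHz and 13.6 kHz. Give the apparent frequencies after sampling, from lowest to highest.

3.6 kHz, 13.6 kHz, 15 kHz

fs/2 = 17.9 kHz.
85.2 kHz mod fs = 13.6 kHz.
13.6 kHz ≤ fs/2 = 17.9 kHz, appears at 13.6 kHz.
75.2 kHz mod fs = 3.6 kHz.
3.6 kHz ≤ fs/2 = 17.9 kHz, appears at 3.6 kHz.
56.6 kHz mod fs = 20.8 kHz.
20.8 kHz > fs/2 = 17.9 kHz, folds to fs − 20.8 kHz = 15 kHz.
13.6 kHz ≤ fs/2 = 17.9 kHz, passes unchanged.
Distinct values: {3.6 kHz, 13.6 kHz, 15 kHz}.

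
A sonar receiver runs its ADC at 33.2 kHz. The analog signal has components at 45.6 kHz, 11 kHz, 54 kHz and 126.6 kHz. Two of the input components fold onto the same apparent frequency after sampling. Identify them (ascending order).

fs/2 = 16.6 kHz.
45.6 kHz mod fs = 12.4 kHz.
12.4 kHz ≤ fs/2 = 16.6 kHz, appears at 12.4 kHz.
11 kHz ≤ fs/2 = 16.6 kHz, passes unchanged.
54 kHz mod fs = 20.8 kHz.
20.8 kHz > fs/2 = 16.6 kHz, folds to fs − 20.8 kHz = 12.4 kHz.
126.6 kHz mod fs = 27 kHz.
27 kHz > fs/2 = 16.6 kHz, folds to fs − 27 kHz = 6.2 kHz.
45.6 kHz and 54 kHz both map to 12.4 kHz.

45.6 kHz, 54 kHz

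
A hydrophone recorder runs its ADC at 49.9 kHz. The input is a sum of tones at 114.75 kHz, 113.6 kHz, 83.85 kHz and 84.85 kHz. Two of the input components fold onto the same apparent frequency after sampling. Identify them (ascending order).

fs/2 = 24.95 kHz.
114.75 kHz mod fs = 14.95 kHz.
14.95 kHz ≤ fs/2 = 24.95 kHz, appears at 14.95 kHz.
113.6 kHz mod fs = 13.8 kHz.
13.8 kHz ≤ fs/2 = 24.95 kHz, appears at 13.8 kHz.
83.85 kHz mod fs = 33.95 kHz.
33.95 kHz > fs/2 = 24.95 kHz, folds to fs − 33.95 kHz = 15.95 kHz.
84.85 kHz mod fs = 34.95 kHz.
34.95 kHz > fs/2 = 24.95 kHz, folds to fs − 34.95 kHz = 14.95 kHz.
84.85 kHz and 114.75 kHz both map to 14.95 kHz.

84.85 kHz, 114.75 kHz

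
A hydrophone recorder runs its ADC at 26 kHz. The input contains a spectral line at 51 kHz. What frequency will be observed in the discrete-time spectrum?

1 kHz

51 kHz mod fs = 25 kHz.
25 kHz > fs/2 = 13 kHz, folds to fs − 25 kHz = 1 kHz.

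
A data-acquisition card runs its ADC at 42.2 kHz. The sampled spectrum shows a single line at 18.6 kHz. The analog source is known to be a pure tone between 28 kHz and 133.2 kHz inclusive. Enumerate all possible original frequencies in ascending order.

60.8 kHz, 65.8 kHz, 103 kHz, 108 kHz

Frequencies that alias to 18.6 kHz are k·fs ± 18.6 kHz for integer k ≥ 0.
k=0: 18.6 kHz.
k=1: 23.6 kHz, 60.8 kHz.
k=2: 65.8 kHz, 103 kHz.
k=3: 108 kHz, 145.2 kHz.
k=4: 150.2 kHz, 187.4 kHz.
Within [28 kHz, 133.2 kHz]: 60.8 kHz, 65.8 kHz, 103 kHz, 108 kHz.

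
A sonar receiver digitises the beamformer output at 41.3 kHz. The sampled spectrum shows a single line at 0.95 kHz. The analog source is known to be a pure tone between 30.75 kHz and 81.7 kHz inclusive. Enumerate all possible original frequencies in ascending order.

40.35 kHz, 42.25 kHz, 81.65 kHz

Frequencies that alias to 0.95 kHz are k·fs ± 0.95 kHz for integer k ≥ 0.
k=0: 0.95 kHz.
k=1: 40.35 kHz, 42.25 kHz.
k=2: 81.65 kHz, 83.55 kHz.
k=3: 122.95 kHz, 124.85 kHz.
Within [30.75 kHz, 81.7 kHz]: 40.35 kHz, 42.25 kHz, 81.65 kHz.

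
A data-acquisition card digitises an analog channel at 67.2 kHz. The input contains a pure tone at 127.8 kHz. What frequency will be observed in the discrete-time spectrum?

127.8 kHz mod fs = 60.6 kHz.
60.6 kHz > fs/2 = 33.6 kHz, folds to fs − 60.6 kHz = 6.6 kHz.

6.6 kHz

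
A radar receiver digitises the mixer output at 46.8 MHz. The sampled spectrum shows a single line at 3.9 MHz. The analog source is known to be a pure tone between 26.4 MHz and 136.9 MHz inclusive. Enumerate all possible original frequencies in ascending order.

42.9 MHz, 50.7 MHz, 89.7 MHz, 97.5 MHz, 136.5 MHz

Frequencies that alias to 3.9 MHz are k·fs ± 3.9 MHz for integer k ≥ 0.
k=0: 3.9 MHz.
k=1: 42.9 MHz, 50.7 MHz.
k=2: 89.7 MHz, 97.5 MHz.
k=3: 136.5 MHz, 144.3 MHz.
k=4: 183.3 MHz, 191.1 MHz.
Within [26.4 MHz, 136.9 MHz]: 42.9 MHz, 50.7 MHz, 89.7 MHz, 97.5 MHz, 136.5 MHz.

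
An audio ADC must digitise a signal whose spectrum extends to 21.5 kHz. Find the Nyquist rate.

Nyquist rate = 2 × 21.5 kHz = 43 kHz.

43 kHz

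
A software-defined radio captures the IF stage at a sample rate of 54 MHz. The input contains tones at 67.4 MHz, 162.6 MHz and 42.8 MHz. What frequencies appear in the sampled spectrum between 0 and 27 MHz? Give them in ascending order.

0.6 MHz, 11.2 MHz, 13.4 MHz

fs/2 = 27 MHz.
67.4 MHz mod fs = 13.4 MHz.
13.4 MHz ≤ fs/2 = 27 MHz, appears at 13.4 MHz.
162.6 MHz mod fs = 0.6 MHz.
0.6 MHz ≤ fs/2 = 27 MHz, appears at 0.6 MHz.
42.8 MHz > fs/2 = 27 MHz, folds to fs − 42.8 MHz = 11.2 MHz.
Distinct values: {0.6 MHz, 11.2 MHz, 13.4 MHz}.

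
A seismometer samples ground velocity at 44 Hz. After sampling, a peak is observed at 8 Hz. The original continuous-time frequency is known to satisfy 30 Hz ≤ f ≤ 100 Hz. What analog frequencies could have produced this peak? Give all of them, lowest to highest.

36 Hz, 52 Hz, 80 Hz, 96 Hz

Frequencies that alias to 8 Hz are k·fs ± 8 Hz for integer k ≥ 0.
k=0: 8 Hz.
k=1: 36 Hz, 52 Hz.
k=2: 80 Hz, 96 Hz.
k=3: 124 Hz, 140 Hz.
Within [30 Hz, 100 Hz]: 36 Hz, 52 Hz, 80 Hz, 96 Hz.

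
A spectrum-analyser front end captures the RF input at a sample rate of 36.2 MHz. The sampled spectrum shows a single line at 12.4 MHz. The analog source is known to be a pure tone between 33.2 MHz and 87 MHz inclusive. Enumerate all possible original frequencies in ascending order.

Frequencies that alias to 12.4 MHz are k·fs ± 12.4 MHz for integer k ≥ 0.
k=0: 12.4 MHz.
k=1: 23.8 MHz, 48.6 MHz.
k=2: 60 MHz, 84.8 MHz.
k=3: 96.2 MHz, 121 MHz.
Within [33.2 MHz, 87 MHz]: 48.6 MHz, 60 MHz, 84.8 MHz.

48.6 MHz, 60 MHz, 84.8 MHz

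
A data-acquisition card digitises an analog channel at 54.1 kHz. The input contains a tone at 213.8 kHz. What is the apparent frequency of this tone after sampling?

213.8 kHz mod fs = 51.5 kHz.
51.5 kHz > fs/2 = 27.05 kHz, folds to fs − 51.5 kHz = 2.6 kHz.

2.6 kHz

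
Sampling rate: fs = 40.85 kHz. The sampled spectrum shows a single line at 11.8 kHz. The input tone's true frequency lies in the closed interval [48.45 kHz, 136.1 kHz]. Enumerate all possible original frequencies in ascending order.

52.65 kHz, 69.9 kHz, 93.5 kHz, 110.75 kHz, 134.35 kHz

Frequencies that alias to 11.8 kHz are k·fs ± 11.8 kHz for integer k ≥ 0.
k=0: 11.8 kHz.
k=1: 29.05 kHz, 52.65 kHz.
k=2: 69.9 kHz, 93.5 kHz.
k=3: 110.75 kHz, 134.35 kHz.
k=4: 151.6 kHz, 175.2 kHz.
Within [48.45 kHz, 136.1 kHz]: 52.65 kHz, 69.9 kHz, 93.5 kHz, 110.75 kHz, 134.35 kHz.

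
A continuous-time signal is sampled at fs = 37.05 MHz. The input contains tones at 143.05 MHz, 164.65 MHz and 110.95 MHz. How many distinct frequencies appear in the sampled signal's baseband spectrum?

fs/2 = 18.525 MHz.
143.05 MHz mod fs = 31.9 MHz.
31.9 MHz > fs/2 = 18.525 MHz, folds to fs − 31.9 MHz = 5.15 MHz.
164.65 MHz mod fs = 16.45 MHz.
16.45 MHz ≤ fs/2 = 18.525 MHz, appears at 16.45 MHz.
110.95 MHz mod fs = 36.85 MHz.
36.85 MHz > fs/2 = 18.525 MHz, folds to fs − 36.85 MHz = 0.2 MHz.
Distinct values: {0.2 MHz, 5.15 MHz, 16.45 MHz} → 3.

3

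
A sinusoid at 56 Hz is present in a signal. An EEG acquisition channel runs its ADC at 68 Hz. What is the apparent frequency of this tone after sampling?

12 Hz

56 Hz > fs/2 = 34 Hz, folds to fs − 56 Hz = 12 Hz.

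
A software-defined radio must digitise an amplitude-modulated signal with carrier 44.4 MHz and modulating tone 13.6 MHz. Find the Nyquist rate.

116 MHz

AM sidebands sit at fc ± fm = 30.8 MHz and 58 MHz.
Highest-frequency component: 58 MHz.
Nyquist rate = 2 × 58 MHz = 116 MHz.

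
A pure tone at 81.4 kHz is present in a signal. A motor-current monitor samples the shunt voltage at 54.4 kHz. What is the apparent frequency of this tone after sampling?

81.4 kHz mod fs = 27 kHz.
27 kHz ≤ fs/2 = 27.2 kHz, appears at 27 kHz.

27 kHz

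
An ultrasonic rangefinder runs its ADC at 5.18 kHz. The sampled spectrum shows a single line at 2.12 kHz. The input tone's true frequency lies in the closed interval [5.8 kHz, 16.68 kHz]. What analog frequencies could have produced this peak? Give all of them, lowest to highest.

Frequencies that alias to 2.12 kHz are k·fs ± 2.12 kHz for integer k ≥ 0.
k=0: 2.12 kHz.
k=1: 3.06 kHz, 7.3 kHz.
k=2: 8.24 kHz, 12.48 kHz.
k=3: 13.42 kHz, 17.66 kHz.
k=4: 18.6 kHz, 22.84 kHz.
Within [5.8 kHz, 16.68 kHz]: 7.3 kHz, 8.24 kHz, 12.48 kHz, 13.42 kHz.

7.3 kHz, 8.24 kHz, 12.48 kHz, 13.42 kHz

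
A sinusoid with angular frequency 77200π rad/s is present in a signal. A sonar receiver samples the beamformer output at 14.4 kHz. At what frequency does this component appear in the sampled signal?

ω = 77200π rad/s → f = ω/(2π) = 38600 Hz = 38.6 kHz.
38.6 kHz mod fs = 9.8 kHz.
9.8 kHz > fs/2 = 7.2 kHz, folds to fs − 9.8 kHz = 4.6 kHz.

4.6 kHz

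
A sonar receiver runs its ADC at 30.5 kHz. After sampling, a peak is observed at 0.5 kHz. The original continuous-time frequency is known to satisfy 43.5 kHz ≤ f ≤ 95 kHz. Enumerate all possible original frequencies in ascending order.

Frequencies that alias to 0.5 kHz are k·fs ± 0.5 kHz for integer k ≥ 0.
k=0: 0.5 kHz.
k=1: 30 kHz, 31 kHz.
k=2: 60.5 kHz, 61.5 kHz.
k=3: 91 kHz, 92 kHz.
k=4: 121.5 kHz, 122.5 kHz.
Within [43.5 kHz, 95 kHz]: 60.5 kHz, 61.5 kHz, 91 kHz, 92 kHz.

60.5 kHz, 61.5 kHz, 91 kHz, 92 kHz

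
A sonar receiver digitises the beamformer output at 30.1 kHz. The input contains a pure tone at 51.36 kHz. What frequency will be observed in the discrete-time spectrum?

8.84 kHz

51.36 kHz mod fs = 21.26 kHz.
21.26 kHz > fs/2 = 15.05 kHz, folds to fs − 21.26 kHz = 8.84 kHz.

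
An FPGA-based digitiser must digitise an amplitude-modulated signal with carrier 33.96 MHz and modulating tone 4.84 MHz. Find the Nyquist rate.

AM sidebands sit at fc ± fm = 29.12 MHz and 38.8 MHz.
Highest-frequency component: 38.8 MHz.
Nyquist rate = 2 × 38.8 MHz = 77.6 MHz.

77.6 MHz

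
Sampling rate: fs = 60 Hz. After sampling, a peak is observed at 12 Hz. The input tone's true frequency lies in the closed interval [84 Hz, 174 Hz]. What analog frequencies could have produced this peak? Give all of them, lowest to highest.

Frequencies that alias to 12 Hz are k·fs ± 12 Hz for integer k ≥ 0.
k=0: 12 Hz.
k=1: 48 Hz, 72 Hz.
k=2: 108 Hz, 132 Hz.
k=3: 168 Hz, 192 Hz.
k=4: 228 Hz, 252 Hz.
Within [84 Hz, 174 Hz]: 108 Hz, 132 Hz, 168 Hz.

108 Hz, 132 Hz, 168 Hz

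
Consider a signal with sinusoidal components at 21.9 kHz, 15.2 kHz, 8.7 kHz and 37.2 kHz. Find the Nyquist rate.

Highest-frequency component: 37.2 kHz.
Nyquist rate = 2 × 37.2 kHz = 74.4 kHz.

74.4 kHz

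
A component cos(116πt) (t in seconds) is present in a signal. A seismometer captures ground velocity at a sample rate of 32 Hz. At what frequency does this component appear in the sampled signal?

ω = 116π rad/s → f = ω/(2π) = 58 Hz.
58 Hz mod fs = 26 Hz.
26 Hz > fs/2 = 16 Hz, folds to fs − 26 Hz = 6 Hz.

6 Hz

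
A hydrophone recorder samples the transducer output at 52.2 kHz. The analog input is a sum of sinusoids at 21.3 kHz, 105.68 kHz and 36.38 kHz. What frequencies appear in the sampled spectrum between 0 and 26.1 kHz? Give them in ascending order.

1.28 kHz, 15.82 kHz, 21.3 kHz

fs/2 = 26.1 kHz.
21.3 kHz ≤ fs/2 = 26.1 kHz, passes unchanged.
105.68 kHz mod fs = 1.28 kHz.
1.28 kHz ≤ fs/2 = 26.1 kHz, appears at 1.28 kHz.
36.38 kHz > fs/2 = 26.1 kHz, folds to fs − 36.38 kHz = 15.82 kHz.
Distinct values: {1.28 kHz, 15.82 kHz, 21.3 kHz}.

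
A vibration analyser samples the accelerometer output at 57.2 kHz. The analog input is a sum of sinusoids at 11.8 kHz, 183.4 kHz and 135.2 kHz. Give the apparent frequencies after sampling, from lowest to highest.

11.8 kHz, 20.8 kHz

fs/2 = 28.6 kHz.
11.8 kHz ≤ fs/2 = 28.6 kHz, passes unchanged.
183.4 kHz mod fs = 11.8 kHz.
11.8 kHz ≤ fs/2 = 28.6 kHz, appears at 11.8 kHz.
135.2 kHz mod fs = 20.8 kHz.
20.8 kHz ≤ fs/2 = 28.6 kHz, appears at 20.8 kHz.
Distinct values: {11.8 kHz, 20.8 kHz}.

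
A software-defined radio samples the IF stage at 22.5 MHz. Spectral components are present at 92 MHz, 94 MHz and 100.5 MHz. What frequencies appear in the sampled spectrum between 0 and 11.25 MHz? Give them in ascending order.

fs/2 = 11.25 MHz.
92 MHz mod fs = 2 MHz.
2 MHz ≤ fs/2 = 11.25 MHz, appears at 2 MHz.
94 MHz mod fs = 4 MHz.
4 MHz ≤ fs/2 = 11.25 MHz, appears at 4 MHz.
100.5 MHz mod fs = 10.5 MHz.
10.5 MHz ≤ fs/2 = 11.25 MHz, appears at 10.5 MHz.
Distinct values: {2 MHz, 4 MHz, 10.5 MHz}.

2 MHz, 4 MHz, 10.5 MHz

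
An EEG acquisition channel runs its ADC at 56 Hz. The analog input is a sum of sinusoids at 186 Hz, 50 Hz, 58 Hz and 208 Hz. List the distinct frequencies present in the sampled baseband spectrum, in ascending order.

2 Hz, 6 Hz, 16 Hz, 18 Hz

fs/2 = 28 Hz.
186 Hz mod fs = 18 Hz.
18 Hz ≤ fs/2 = 28 Hz, appears at 18 Hz.
50 Hz > fs/2 = 28 Hz, folds to fs − 50 Hz = 6 Hz.
58 Hz mod fs = 2 Hz.
2 Hz ≤ fs/2 = 28 Hz, appears at 2 Hz.
208 Hz mod fs = 40 Hz.
40 Hz > fs/2 = 28 Hz, folds to fs − 40 Hz = 16 Hz.
Distinct values: {2 Hz, 6 Hz, 16 Hz, 18 Hz}.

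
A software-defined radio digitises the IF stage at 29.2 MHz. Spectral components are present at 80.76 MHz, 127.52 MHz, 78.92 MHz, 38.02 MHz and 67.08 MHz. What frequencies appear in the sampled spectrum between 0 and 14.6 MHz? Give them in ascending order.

fs/2 = 14.6 MHz.
80.76 MHz mod fs = 22.36 MHz.
22.36 MHz > fs/2 = 14.6 MHz, folds to fs − 22.36 MHz = 6.84 MHz.
127.52 MHz mod fs = 10.72 MHz.
10.72 MHz ≤ fs/2 = 14.6 MHz, appears at 10.72 MHz.
78.92 MHz mod fs = 20.52 MHz.
20.52 MHz > fs/2 = 14.6 MHz, folds to fs − 20.52 MHz = 8.68 MHz.
38.02 MHz mod fs = 8.82 MHz.
8.82 MHz ≤ fs/2 = 14.6 MHz, appears at 8.82 MHz.
67.08 MHz mod fs = 8.68 MHz.
8.68 MHz ≤ fs/2 = 14.6 MHz, appears at 8.68 MHz.
Distinct values: {6.84 MHz, 8.68 MHz, 8.82 MHz, 10.72 MHz}.

6.84 MHz, 8.68 MHz, 8.82 MHz, 10.72 MHz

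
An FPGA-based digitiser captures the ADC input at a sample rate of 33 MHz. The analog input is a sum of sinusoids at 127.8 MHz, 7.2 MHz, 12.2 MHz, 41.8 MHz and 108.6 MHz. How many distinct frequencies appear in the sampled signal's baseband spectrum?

5

fs/2 = 16.5 MHz.
127.8 MHz mod fs = 28.8 MHz.
28.8 MHz > fs/2 = 16.5 MHz, folds to fs − 28.8 MHz = 4.2 MHz.
7.2 MHz ≤ fs/2 = 16.5 MHz, passes unchanged.
12.2 MHz ≤ fs/2 = 16.5 MHz, passes unchanged.
41.8 MHz mod fs = 8.8 MHz.
8.8 MHz ≤ fs/2 = 16.5 MHz, appears at 8.8 MHz.
108.6 MHz mod fs = 9.6 MHz.
9.6 MHz ≤ fs/2 = 16.5 MHz, appears at 9.6 MHz.
Distinct values: {4.2 MHz, 7.2 MHz, 8.8 MHz, 9.6 MHz, 12.2 MHz} → 5.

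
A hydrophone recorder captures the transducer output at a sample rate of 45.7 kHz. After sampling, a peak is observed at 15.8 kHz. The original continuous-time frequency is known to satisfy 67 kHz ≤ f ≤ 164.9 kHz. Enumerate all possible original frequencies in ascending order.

Frequencies that alias to 15.8 kHz are k·fs ± 15.8 kHz for integer k ≥ 0.
k=0: 15.8 kHz.
k=1: 29.9 kHz, 61.5 kHz.
k=2: 75.6 kHz, 107.2 kHz.
k=3: 121.3 kHz, 152.9 kHz.
k=4: 167 kHz, 198.6 kHz.
Within [67 kHz, 164.9 kHz]: 75.6 kHz, 107.2 kHz, 121.3 kHz, 152.9 kHz.

75.6 kHz, 107.2 kHz, 121.3 kHz, 152.9 kHz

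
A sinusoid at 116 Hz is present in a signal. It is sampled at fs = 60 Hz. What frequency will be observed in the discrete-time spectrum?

116 Hz mod fs = 56 Hz.
56 Hz > fs/2 = 30 Hz, folds to fs − 56 Hz = 4 Hz.

4 Hz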